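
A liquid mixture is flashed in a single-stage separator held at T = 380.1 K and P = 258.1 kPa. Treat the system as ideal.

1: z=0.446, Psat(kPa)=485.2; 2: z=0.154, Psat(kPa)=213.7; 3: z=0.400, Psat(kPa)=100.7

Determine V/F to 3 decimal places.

Raoult's law: Kᵢ = Pᵢˢᵃᵗ/P = Pᵢˢᵃᵗ/258.1.
  K_1 = 485.2/258.1 = 1.87989, K_2 = 213.7/258.1 = 0.82797, K_3 = 100.7/258.1 = 0.39016
Rachford–Rice: g(V/F) = Σ zᵢ(Kᵢ−1)/(1+V/F(Kᵢ−1)) = 0.
Check two-phase: ΣzᵢKᵢ = 1.122 > 1 and Σzᵢ/Kᵢ = 1.448 > 1, so g(0) = 0.122 > 0 and g(1) = -0.448 < 0.
Iterate (Newton) starting at V/F = 0.44:
  V/F = 0.440: g = -0.0792, g' = -0.463 → V/F = 0.269
  V/F = 0.269: g = -0.0022, g' = -0.444 → V/F = 0.264
Converged at V/F = 0.264.

V/F = 0.264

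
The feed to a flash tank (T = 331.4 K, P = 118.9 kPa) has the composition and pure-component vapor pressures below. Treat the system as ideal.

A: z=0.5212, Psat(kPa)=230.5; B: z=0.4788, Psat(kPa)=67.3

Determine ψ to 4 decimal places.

Raoult's law: Kᵢ = Pᵢˢᵃᵗ/P = Pᵢˢᵃᵗ/118.9.
  K_A = 230.5/118.9 = 1.938604, K_B = 67.3/118.9 = 0.566022
Material balance + equilibrium reduce to Σ zᵢ(Kᵢ−1)/(1+ψ(Kᵢ−1)) = 0.
Check two-phase: ΣzᵢKᵢ = 1.2814 > 1 and Σzᵢ/Kᵢ = 1.1148 > 1, so g(0) = 0.2814 > 0 and g(1) = -0.1148 < 0.
Binary case is linear: z₁(K₁−1)(1+ψ(K₂−1)) + z₂(K₂−1)(1+ψ(K₁−1)) = 0
⇒ ψ = [z₁(K₁−1)+z₂(K₂−1)] / [−(K₁−1)(K₂−1)] = 0.28141/0.40733 = 0.6909

ψ = 0.6909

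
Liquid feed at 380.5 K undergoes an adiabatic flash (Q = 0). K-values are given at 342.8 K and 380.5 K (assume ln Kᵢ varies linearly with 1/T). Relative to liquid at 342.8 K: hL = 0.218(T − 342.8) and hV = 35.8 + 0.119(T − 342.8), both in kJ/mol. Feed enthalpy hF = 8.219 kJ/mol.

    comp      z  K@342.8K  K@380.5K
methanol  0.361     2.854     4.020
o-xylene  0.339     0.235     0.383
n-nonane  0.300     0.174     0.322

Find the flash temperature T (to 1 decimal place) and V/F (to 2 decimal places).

Adiabatic flash: solve Rachford–Rice at each trial T, then check hF = ψ·hV(T) + (1−ψ)·hL(T).
  T = 342.8 K: K = (2.854, 0.235, 0.174), RR gives ψ = 0.110, H_out = 3.943 kJ/mol
  T = 380.5 K: K = (4.020, 0.383, 0.322), RR gives ψ = 0.347, H_out = 19.352 kJ/mol
  T = 361.6 K: K = (3.416, 0.304, 0.240), RR gives ψ = 0.233, H_out = 11.990 kJ/mol
  T = 352.2 K: K = (3.130, 0.268, 0.205), RR gives ψ = 0.174, H_out = 8.117 kJ/mol
  T = 356.9 K: K = (3.272, 0.286, 0.222), RR gives ψ = 0.204, H_out = 10.082 kJ/mol
  T = 354.5 K: K = (3.199, 0.277, 0.214), RR gives ψ = 0.189, H_out = 9.087 kJ/mol
Linear interpolation between T = 352.2 (H_out = 8.117) and T = 354.5 (H_out = 9.087) on hF = 8.219 gives T ≈ 352.4 K, at which ψ = 0.18.

T = 352.4 K, V/F = 0.18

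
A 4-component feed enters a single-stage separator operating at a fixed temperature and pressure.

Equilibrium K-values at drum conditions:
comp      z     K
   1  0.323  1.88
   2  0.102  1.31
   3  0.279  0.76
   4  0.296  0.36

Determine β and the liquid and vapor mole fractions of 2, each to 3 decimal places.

β = 0.156, x_2 = 0.097, y_2 = 0.127

Newton iteration, β⁰ = 0.5:
  β = 0.500: g = -0.1299, g' = -0.411 → β = 0.184
  β = 0.184: g = -0.0102, g' = -0.367 → β = 0.156
Converged at β = 0.156.
Compositions from xᵢ = zᵢ/(1+β(Kᵢ−1)), yᵢ = Kᵢxᵢ:
  1: x = 0.284, y = 0.534
  2: x = 0.097, y = 0.127
  3: x = 0.290, y = 0.220
  4: x = 0.329, y = 0.118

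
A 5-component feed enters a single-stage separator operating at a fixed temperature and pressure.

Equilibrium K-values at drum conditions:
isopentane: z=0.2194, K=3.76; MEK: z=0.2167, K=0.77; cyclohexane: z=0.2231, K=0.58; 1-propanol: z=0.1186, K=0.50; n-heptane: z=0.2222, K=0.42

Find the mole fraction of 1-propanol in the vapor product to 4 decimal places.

y_1-propanol = 0.0669

Newton–Raphson from ψ = 0.37:
  ψ = 0.3700: g = -0.10267, g' = -0.6438 → ψ = 0.2105
  ψ = 0.2105: g = 0.01476, g' = -0.8627 → ψ = 0.2276
  ψ = 0.2276: g = 0.00030, g' = -0.8282 → ψ = 0.2280
Converged at ψ = 0.2280.
Compositions from xᵢ = zᵢ/(1+ψ(Kᵢ−1)), yᵢ = Kᵢxᵢ:
  isopentane: x = 0.1347, y = 0.5063
  MEK: x = 0.2287, y = 0.1761
  cyclohexane: x = 0.2467, y = 0.1431
  1-propanol: x = 0.1339, y = 0.0669
  n-heptane: x = 0.2561, y = 0.1075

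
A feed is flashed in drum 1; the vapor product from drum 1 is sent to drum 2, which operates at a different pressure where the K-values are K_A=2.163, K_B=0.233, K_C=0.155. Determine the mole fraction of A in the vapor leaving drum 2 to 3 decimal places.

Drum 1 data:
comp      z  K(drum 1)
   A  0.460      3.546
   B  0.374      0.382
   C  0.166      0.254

y_A (drum 2) = 0.874

Drum 1:
Let ψ₁ = V/F and solve Σ zᵢ(Kᵢ−1)/(1+ψ₁(Kᵢ−1)) = 0.
g(0) = ΣzᵢKᵢ − 1 = 0.816 and g(1) = 1 − Σzᵢ/Kᵢ = -0.762, so a root lies in (0, 1).
Newton–Raphson from ψ₁ = 0.5:
  ψ₁ = 0.500: g = -0.0167, g' = -1.111 → ψ₁ = 0.485
Converged at ψ₁ = 0.485.
Drum-1 compositions:
  A: x = 0.206, y = 0.730
  B: x = 0.534, y = 0.204
  C: x = 0.260, y = 0.066
Drum-2 feed = drum-1 vapor: z₂ = (0.7299, 0.2040, 0.0661).
Drum 2:
Material balance + equilibrium reduce to Σ zᵢ(Kᵢ−1)/(1+ψ₂(Kᵢ−1)) = 0.
g(0) = ΣzᵢKᵢ − 1 = 0.637 and g(1) = 1 − Σzᵢ/Kᵢ = -0.639, so a root lies in (0, 1).
Newton iteration, ψ₂⁰ = 0.5:
  ψ₂ = 0.500: g = 0.1863, g' = -0.852 → ψ₂ = 0.719
  ψ₂ = 0.719: g = -0.0284, g' = -1.195 → ψ₂ = 0.695
  ψ₂ = 0.695: g = -0.0008, g' = -1.129 → ψ₂ = 0.694
Converged at ψ₂ = 0.694.
  A: x = 0.404, y = 0.874
  B: x = 0.436, y = 0.102
  C: x = 0.160, y = 0.025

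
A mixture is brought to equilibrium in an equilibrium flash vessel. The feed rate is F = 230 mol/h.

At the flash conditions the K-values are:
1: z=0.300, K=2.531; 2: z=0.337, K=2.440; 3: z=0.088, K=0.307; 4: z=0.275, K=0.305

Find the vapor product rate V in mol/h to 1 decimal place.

V = 154.6 mol/h

Material balance + equilibrium reduce to Σ zᵢ(Kᵢ−1)/(1+ψ(Kᵢ−1)) = 0.
g(0) = ΣzᵢKᵢ − 1 = 0.692 and g(1) = 1 − Σzᵢ/Kᵢ = -0.445, so a root lies in (0, 1).
Newton iteration, ψ⁰ = 0.36:
  ψ = 0.360: g = 0.2795, g' = -0.907 → ψ = 0.668
  ψ = 0.668: g = 0.0038, g' = -0.963 → ψ = 0.672
Converged at ψ = 0.672.
Then V = ψ·F = 0.6723·230 = 154.6 mol/h and L = F − V = 75.4 mol/h.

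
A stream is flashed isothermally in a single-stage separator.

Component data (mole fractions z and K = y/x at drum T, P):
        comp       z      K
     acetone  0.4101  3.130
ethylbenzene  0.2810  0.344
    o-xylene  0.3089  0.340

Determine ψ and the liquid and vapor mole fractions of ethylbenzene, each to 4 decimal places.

ψ = 0.3462, x_ethylbenzene = 0.3636, y_ethylbenzene = 0.1251

Material balance + equilibrium reduce to Σ zᵢ(Kᵢ−1)/(1+ψ(Kᵢ−1)) = 0.
g(0) = ΣzᵢKᵢ − 1 = 0.4853 and g(1) = 1 − Σzᵢ/Kᵢ = -0.8564, so a root lies in (0, 1).
Newton iteration, ψ⁰ = 0.64:
  ψ = 0.6400: g = -0.30107, g' = -1.0957 → ψ = 0.3652
  ψ = 0.3652: g = -0.01975, g' = -1.0313 → ψ = 0.3461
  ψ = 0.3461: g = 0.00013, g' = -1.0450 → ψ = 0.3462
Converged at ψ = 0.3462.
Compositions from xᵢ = zᵢ/(1+ψ(Kᵢ−1)), yᵢ = Kᵢxᵢ:
  acetone: x = 0.2360, y = 0.7388
  ethylbenzene: x = 0.3636, y = 0.1251
  o-xylene: x = 0.4004, y = 0.1361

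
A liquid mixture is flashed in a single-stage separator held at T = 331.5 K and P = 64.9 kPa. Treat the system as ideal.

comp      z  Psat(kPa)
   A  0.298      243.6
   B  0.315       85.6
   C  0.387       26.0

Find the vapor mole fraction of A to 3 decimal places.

Raoult's law: Kᵢ = Pᵢˢᵃᵗ/P = Pᵢˢᵃᵗ/64.9.
  K_A = 243.6/64.9 = 3.75347, K_B = 85.6/64.9 = 1.31895, K_C = 26.0/64.9 = 0.40062
Material balance + equilibrium reduce to Σ zᵢ(Kᵢ−1)/(1+V/F(Kᵢ−1)) = 0.
Check two-phase: ΣzᵢKᵢ = 1.689 > 1 and Σzᵢ/Kᵢ = 1.284 > 1, so g(0) = 0.689 > 0 and g(1) = -0.284 < 0.
Newton iteration, V/F⁰ = 0.43:
  V/F = 0.430: g = 0.1516, g' = -0.751 → V/F = 0.632
  V/F = 0.632: g = 0.0097, g' = -0.683 → V/F = 0.646
Converged at V/F = 0.646.
Compositions from xᵢ = zᵢ/(1+V/F(Kᵢ−1)), yᵢ = Kᵢxᵢ:
  A: x = 0.107, y = 0.402
  B: x = 0.261, y = 0.344
  C: x = 0.632, y = 0.253

y_A = 0.402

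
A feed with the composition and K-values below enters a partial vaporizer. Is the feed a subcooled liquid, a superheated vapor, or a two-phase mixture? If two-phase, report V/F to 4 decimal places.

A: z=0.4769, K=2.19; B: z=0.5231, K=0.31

two-phase, V/F = 0.2516

ΣzᵢKᵢ = 1.2066; Σzᵢ/Kᵢ = 1.9052.
Both exceed 1, so a two-phase solution exists.
Binary case is linear: z₁(K₁−1)(1+ψ(K₂−1)) + z₂(K₂−1)(1+ψ(K₁−1)) = 0
⇒ ψ = [z₁(K₁−1)+z₂(K₂−1)] / [−(K₁−1)(K₂−1)] = 0.20657/0.82110 = 0.2516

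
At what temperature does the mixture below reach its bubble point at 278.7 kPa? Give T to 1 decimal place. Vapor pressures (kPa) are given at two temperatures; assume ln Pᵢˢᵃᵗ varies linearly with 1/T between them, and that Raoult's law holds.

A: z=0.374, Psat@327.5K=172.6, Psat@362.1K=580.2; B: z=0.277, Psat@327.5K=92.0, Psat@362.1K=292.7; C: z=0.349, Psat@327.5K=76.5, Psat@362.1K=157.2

Bubble-point temperature: ΣzᵢPᵢˢᵃᵗ(T) = P. Interpolate ln Pᵢˢᵃᵗ = aᵢ + bᵢ/T.
  T = 327.5 K: ΣzᵢPᵢˢᵃᵗ = 116.73 kPa
  T = 362.1 K: ΣzᵢPᵢˢᵃᵗ = 352.94 kPa
  T = 344.8 K: ΣzᵢPᵢˢᵃᵗ = 207.77 kPa
  T = 353.5 K: ΣzᵢPᵢˢᵃᵗ = 272.72 kPa
  T = 357.8 K: ΣzᵢPᵢˢᵃᵗ = 310.66 kPa
  T = 355.6 K: ΣzᵢPᵢˢᵃᵗ = 290.73 kPa
Interpolating between 353.5 K and 355.6 K gives T ≈ 354.2 K.

T = 354.2 K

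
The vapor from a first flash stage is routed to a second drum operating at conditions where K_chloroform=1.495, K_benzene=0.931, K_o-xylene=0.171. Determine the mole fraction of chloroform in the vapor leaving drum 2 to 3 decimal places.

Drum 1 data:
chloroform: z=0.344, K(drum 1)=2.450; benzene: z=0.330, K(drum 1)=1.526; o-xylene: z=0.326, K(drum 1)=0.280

y_chloroform (drum 2) = 0.598

Drum 1:
Material balance + equilibrium reduce to Σ zᵢ(Kᵢ−1)/(1+ψ₁(Kᵢ−1)) = 0.
Feasibility: ΣzᵢKᵢ = 1.438, Σzᵢ/Kᵢ = 1.521 — both > 1, two phases present.
Newton–Raphson from ψ₁ = 0.55:
  ψ₁ = 0.550: g = 0.0235, g' = -0.742 → ψ₁ = 0.582
  ψ₁ = 0.582: g = -0.0004, g' = -0.767 → ψ₁ = 0.581
Converged at ψ₁ = 0.581.
Drum-1 compositions:
  chloroform: x = 0.187, y = 0.457
  benzene: x = 0.253, y = 0.386
  o-xylene: x = 0.561, y = 0.157
Drum-2 feed = drum-1 vapor: z₂ = (0.4574, 0.3857, 0.1570).
Drum 2:
Iterate (Newton) starting at ψ₂ = 0.5:
  ψ₂ = 0.500: g = -0.0683, g' = -0.389 → ψ₂ = 0.324
  ψ₂ = 0.324: g = -0.0101, g' = -0.287 → ψ₂ = 0.289
  ψ₂ = 0.289: g = -0.0002, g' = -0.274 → ψ₂ = 0.288
Converged at ψ₂ = 0.288.
  chloroform: x = 0.400, y = 0.598
  benzene: x = 0.394, y = 0.366
  o-xylene: x = 0.206, y = 0.035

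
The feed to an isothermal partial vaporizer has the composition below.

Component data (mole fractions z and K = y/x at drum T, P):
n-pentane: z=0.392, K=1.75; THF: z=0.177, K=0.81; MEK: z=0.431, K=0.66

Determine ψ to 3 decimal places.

Rachford–Rice: g(ψ) = Σ zᵢ(Kᵢ−1)/(1+ψ(Kᵢ−1)) = 0.
Feasibility: ΣzᵢKᵢ = 1.114, Σzᵢ/Kᵢ = 1.096 — both > 1, two phases present.
Iterate (Newton) starting at ψ = 0.5:
  ψ = 0.500: g = 0.0001, g' = -0.197 → ψ = 0.501
Converged at ψ = 0.501.

ψ = 0.501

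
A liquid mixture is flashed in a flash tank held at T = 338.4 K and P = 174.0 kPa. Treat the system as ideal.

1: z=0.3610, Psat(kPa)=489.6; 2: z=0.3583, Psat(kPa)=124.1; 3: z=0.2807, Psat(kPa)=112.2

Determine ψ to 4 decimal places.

Raoult's law: Kᵢ = Pᵢˢᵃᵗ/P = Pᵢˢᵃᵗ/174.0.
  K_1 = 489.6/174.0 = 2.813793, K_2 = 124.1/174.0 = 0.713218, K_3 = 112.2/174.0 = 0.644828
Rachford–Rice: g(ψ) = Σ zᵢ(Kᵢ−1)/(1+ψ(Kᵢ−1)) = 0.
Check two-phase: ΣzᵢKᵢ = 1.4523 > 1 and Σzᵢ/Kᵢ = 1.0660 > 1, so g(0) = 0.4523 > 0 and g(1) = -0.0660 < 0.
Newton–Raphson from ψ = 0.64:
  ψ = 0.6400: g = 0.04814, g' = -0.3579 → ψ = 0.7745
  ψ = 0.7745: g = 0.00265, g' = -0.3214 → ψ = 0.7828
Converged at ψ = 0.7828.

ψ = 0.7828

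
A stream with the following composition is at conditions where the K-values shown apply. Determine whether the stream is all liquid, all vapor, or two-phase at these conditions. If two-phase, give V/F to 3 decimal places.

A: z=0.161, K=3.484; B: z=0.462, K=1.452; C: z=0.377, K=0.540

two-phase, V/F = 0.835

ΣzᵢKᵢ = 1.435; Σzᵢ/Kᵢ = 1.063.
Both exceed 1, so a two-phase solution exists.
Newton–Raphson from ψ = 0.5:
  ψ = 0.500: g = 0.1235, g' = -0.395 → ψ = 0.813
  ψ = 0.813: g = 0.0083, g' = -0.363 → ψ = 0.835
Converged at ψ = 0.835.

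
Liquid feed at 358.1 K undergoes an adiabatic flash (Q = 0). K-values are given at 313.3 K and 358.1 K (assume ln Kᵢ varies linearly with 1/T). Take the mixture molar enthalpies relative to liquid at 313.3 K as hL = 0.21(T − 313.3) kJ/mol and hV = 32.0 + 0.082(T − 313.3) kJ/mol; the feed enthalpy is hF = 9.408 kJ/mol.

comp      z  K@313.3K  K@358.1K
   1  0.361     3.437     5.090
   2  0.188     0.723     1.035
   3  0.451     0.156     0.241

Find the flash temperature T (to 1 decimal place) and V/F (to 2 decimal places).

Adiabatic flash: solve Rachford–Rice at each trial T, then check hF = ψ·hV(T) + (1−ψ)·hL(T).
  T = 313.3 K: K = (3.437, 0.723, 0.156), RR gives ψ = 0.256, H_out = 8.196 kJ/mol
  T = 358.1 K: K = (5.090, 1.035, 0.241), RR gives ψ = 0.455, H_out = 21.353 kJ/mol
  T = 335.7 K: K = (4.238, 0.875, 0.197), RR gives ψ = 0.364, H_out = 15.309 kJ/mol
  T = 324.5 K: K = (3.830, 0.798, 0.176), RR gives ψ = 0.313, H_out = 11.928 kJ/mol
  T = 318.9 K: K = (3.632, 0.760, 0.166), RR gives ψ = 0.286, H_out = 10.114 kJ/mol
  T = 316.1 K: K = (3.534, 0.742, 0.161), RR gives ψ = 0.271, H_out = 9.169 kJ/mol
  T = 317.5 K: K = (3.583, 0.751, 0.163), RR gives ψ = 0.279, H_out = 9.645 kJ/mol
Linear interpolation between T = 316.1 (H_out = 9.169) and T = 317.5 (H_out = 9.645) on hF = 9.408 gives T ≈ 316.8 K, at which ψ = 0.27.

T = 316.8 K, V/F = 0.27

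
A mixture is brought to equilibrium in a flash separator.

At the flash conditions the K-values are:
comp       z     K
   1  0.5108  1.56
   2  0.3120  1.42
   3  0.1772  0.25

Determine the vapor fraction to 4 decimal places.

ψ = 0.7457

Rachford–Rice: g(ψ) = Σ zᵢ(Kᵢ−1)/(1+ψ(Kᵢ−1)) = 0.
Check two-phase: ΣzᵢKᵢ = 1.2842 > 1 and Σzᵢ/Kᵢ = 1.2560 > 1, so g(0) = 0.2842 > 0 and g(1) = -0.2560 < 0.
Newton iteration, ψ⁰ = 0.5:
  ψ = 0.5000: g = 0.11913, g' = -0.3905 → ψ = 0.8051
  ψ = 0.8051: g = -0.04034, g' = -0.7418 → ψ = 0.7507
  ψ = 0.7507: g = -0.00310, g' = -0.6332 → ψ = 0.7458
  ψ = 0.7458: g = -0.00002, g' = -0.6249 → ψ = 0.7457
Converged at ψ = 0.7457.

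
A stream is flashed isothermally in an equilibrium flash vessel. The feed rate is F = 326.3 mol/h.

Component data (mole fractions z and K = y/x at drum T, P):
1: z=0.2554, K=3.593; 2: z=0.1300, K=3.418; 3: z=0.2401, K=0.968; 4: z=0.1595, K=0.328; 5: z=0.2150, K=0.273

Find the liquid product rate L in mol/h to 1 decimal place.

Let ψ = V/F and solve Σ zᵢ(Kᵢ−1)/(1+ψ(Kᵢ−1)) = 0.
g(0) = ΣzᵢKᵢ − 1 = 0.7054 and g(1) = 1 − Σzᵢ/Kᵢ = -0.6310, so a root lies in (0, 1).
Newton iteration, ψ⁰ = 0.49:
  ψ = 0.4900: g = 0.02514, g' = -0.9269 → ψ = 0.5171
  ψ = 0.5171: g = 0.00004, g' = -0.9247 → ψ = 0.5172
Converged at ψ = 0.5172.
Then V = ψ·F = 0.5172·326.3 = 168.8 mol/h and L = F − V = 157.5 mol/h.

L = 157.5 mol/h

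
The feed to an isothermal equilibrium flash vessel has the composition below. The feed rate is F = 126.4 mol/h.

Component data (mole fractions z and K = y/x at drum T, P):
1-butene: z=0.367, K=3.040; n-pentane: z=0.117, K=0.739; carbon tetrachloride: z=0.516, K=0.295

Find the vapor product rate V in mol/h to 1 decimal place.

V = 34.2 mol/h

Let ψ = V/F and solve Σ zᵢ(Kᵢ−1)/(1+ψ(Kᵢ−1)) = 0.
g(0) = ΣzᵢKᵢ − 1 = 0.354 and g(1) = 1 − Σzᵢ/Kᵢ = -1.028, so a root lies in (0, 1).
Newton iteration, ψ⁰ = 0.5:
  ψ = 0.500: g = -0.2263, g' = -0.997 → ψ = 0.273
  ψ = 0.273: g = -0.0024, g' = -1.033 → ψ = 0.271
Converged at ψ = 0.271.
Then V = ψ·F = 0.2706·126.4 = 34.2 mol/h and L = F − V = 92.2 mol/h.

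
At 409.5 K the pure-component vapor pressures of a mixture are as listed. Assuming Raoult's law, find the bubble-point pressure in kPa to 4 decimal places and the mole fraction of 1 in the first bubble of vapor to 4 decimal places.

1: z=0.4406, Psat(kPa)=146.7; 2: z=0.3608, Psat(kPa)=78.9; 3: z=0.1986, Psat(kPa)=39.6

Pbub = 100.9677 kPa, y_1 = 0.6402

At the bubble point ψ → 0, so ΣzᵢKᵢ = 1 with Kᵢ = Pᵢˢᵃᵗ/P ⇒ P = ΣzᵢPᵢˢᵃᵗ.
P = 0.4406·146.7 + 0.3608·78.9 + 0.1986·39.6 = 100.9677 kPa
yᵢ = zᵢPᵢˢᵃᵗ/P ⇒ y_1 = 0.4406·146.7/100.9677 = 0.6402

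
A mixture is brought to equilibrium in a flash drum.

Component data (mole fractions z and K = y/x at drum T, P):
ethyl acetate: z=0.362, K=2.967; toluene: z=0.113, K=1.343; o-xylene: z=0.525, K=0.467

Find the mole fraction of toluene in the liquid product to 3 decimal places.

Material balance + equilibrium reduce to Σ zᵢ(Kᵢ−1)/(1+ψ(Kᵢ−1)) = 0.
Feasibility: ΣzᵢKᵢ = 1.471, Σzᵢ/Kᵢ = 1.330 — both > 1, two phases present.
Newton iteration, ψ⁰ = 0.5:
  ψ = 0.500: g = 0.0106, g' = -0.643 → ψ = 0.516
  ψ = 0.516: g = 0.0000, g' = -0.638 → ψ = 0.517
Converged at ψ = 0.517.
Compositions from xᵢ = zᵢ/(1+ψ(Kᵢ−1)), yᵢ = Kᵢxᵢ:
  ethyl acetate: x = 0.180, y = 0.533
  toluene: x = 0.096, y = 0.129
  o-xylene: x = 0.724, y = 0.338

x_toluene = 0.096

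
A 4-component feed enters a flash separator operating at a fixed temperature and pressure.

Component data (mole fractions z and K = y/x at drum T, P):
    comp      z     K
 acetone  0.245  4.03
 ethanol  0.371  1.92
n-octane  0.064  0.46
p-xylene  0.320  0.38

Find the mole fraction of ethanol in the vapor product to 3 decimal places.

Rachford–Rice: g(V/F) = Σ zᵢ(Kᵢ−1)/(1+V/F(Kᵢ−1)) = 0.
Check two-phase: ΣzᵢKᵢ = 1.851 > 1 and Σzᵢ/Kᵢ = 1.235 > 1, so g(0) = 0.851 > 0 and g(1) = -0.235 < 0.
Newton iteration, V/F⁰ = 0.5:
  V/F = 0.500: g = 0.1941, g' = -0.796 → V/F = 0.744
  V/F = 0.744: g = 0.0049, g' = -0.799 → V/F = 0.750
Converged at V/F = 0.750.
Compositions from xᵢ = zᵢ/(1+V/F(Kᵢ−1)), yᵢ = Kᵢxᵢ:
  acetone: x = 0.075, y = 0.302
  ethanol: x = 0.220, y = 0.422
  n-octane: x = 0.108, y = 0.049
  p-xylene: x = 0.598, y = 0.227

y_ethanol = 0.422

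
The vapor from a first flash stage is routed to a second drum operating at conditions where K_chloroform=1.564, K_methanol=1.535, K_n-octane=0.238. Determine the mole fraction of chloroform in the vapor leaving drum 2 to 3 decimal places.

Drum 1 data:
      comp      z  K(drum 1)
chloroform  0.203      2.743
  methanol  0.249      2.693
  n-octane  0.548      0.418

y_chloroform (drum 2) = 0.408

Drum 1:
Let ψ₁ = V/F and solve Σ zᵢ(Kᵢ−1)/(1+ψ₁(Kᵢ−1)) = 0.
g(0) = ΣzᵢKᵢ − 1 = 0.456 and g(1) = 1 − Σzᵢ/Kᵢ = -0.477, so a root lies in (0, 1).
Iterate (Newton) starting at ψ₁ = 0.5:
  ψ₁ = 0.500: g = -0.0325, g' = -0.755 → ψ₁ = 0.457
Converged at ψ₁ = 0.457.
Drum-1 compositions:
  chloroform: x = 0.113, y = 0.310
  methanol: x = 0.140, y = 0.378
  n-octane: x = 0.747, y = 0.312
Drum-2 feed = drum-1 vapor: z₂ = (0.3099, 0.3780, 0.3121).
Drum 2:
Material balance + equilibrium reduce to Σ zᵢ(Kᵢ−1)/(1+ψ₂(Kᵢ−1)) = 0.
Feasibility: ΣzᵢKᵢ = 1.139, Σzᵢ/Kᵢ = 1.756 — both > 1, two phases present.
Iterate (Newton) starting at ψ₂ = 0.7:
  ψ₂ = 0.700: g = -0.2373, g' = -0.940 → ψ₂ = 0.448
  ψ₂ = 0.448: g = -0.0583, g' = -0.551 → ψ₂ = 0.342
  ψ₂ = 0.342: g = -0.0041, g' = -0.478 → ψ₂ = 0.333
Converged at ψ₂ = 0.333.
  chloroform: x = 0.261, y = 0.408
  methanol: x = 0.321, y = 0.492
  n-octane: x = 0.418, y = 0.100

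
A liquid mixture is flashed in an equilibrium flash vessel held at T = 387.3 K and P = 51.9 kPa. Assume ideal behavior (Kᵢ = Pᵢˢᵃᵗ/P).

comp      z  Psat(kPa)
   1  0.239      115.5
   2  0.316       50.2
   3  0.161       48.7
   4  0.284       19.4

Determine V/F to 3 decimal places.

Raoult's law: Kᵢ = Pᵢˢᵃᵗ/P = Pᵢˢᵃᵗ/51.9.
  K_1 = 115.5/51.9 = 2.22543, K_2 = 50.2/51.9 = 0.96724, K_3 = 48.7/51.9 = 0.93834, K_4 = 19.4/51.9 = 0.37380
Material balance + equilibrium reduce to Σ zᵢ(Kᵢ−1)/(1+V/F(Kᵢ−1)) = 0.
Feasibility: ΣzᵢKᵢ = 1.095, Σzᵢ/Kᵢ = 1.365 — both > 1, two phases present.
Iterate (Newton) starting at V/F = 0.37:
  V/F = 0.370: g = -0.0506, g' = -0.360 → V/F = 0.229
  V/F = 0.229: g = 0.0005, g' = -0.372 → V/F = 0.231
Converged at V/F = 0.231.

V/F = 0.231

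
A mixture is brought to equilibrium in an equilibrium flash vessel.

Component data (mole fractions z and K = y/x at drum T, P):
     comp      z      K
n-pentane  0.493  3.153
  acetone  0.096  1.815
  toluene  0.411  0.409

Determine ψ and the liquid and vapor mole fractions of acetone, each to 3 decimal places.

Newton–Raphson from ψ = 0.5:
  ψ = 0.500: g = 0.2220, g' = -0.851 → ψ = 0.761
  ψ = 0.761: g = 0.0094, g' = -0.827 → ψ = 0.772
Converged at ψ = 0.772.
Compositions from xᵢ = zᵢ/(1+ψ(Kᵢ−1)), yᵢ = Kᵢxᵢ:
  n-pentane: x = 0.185, y = 0.584
  acetone: x = 0.059, y = 0.107
  toluene: x = 0.756, y = 0.309

ψ = 0.772, x_acetone = 0.059, y_acetone = 0.107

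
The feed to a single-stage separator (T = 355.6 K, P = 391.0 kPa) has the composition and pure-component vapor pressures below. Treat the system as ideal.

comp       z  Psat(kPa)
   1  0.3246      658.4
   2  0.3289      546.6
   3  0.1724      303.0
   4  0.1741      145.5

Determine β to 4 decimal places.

β = 0.7336

Raoult's law: Kᵢ = Pᵢˢᵃᵗ/P = Pᵢˢᵃᵗ/391.0.
  K_1 = 658.4/391.0 = 1.683887, K_2 = 546.6/391.0 = 1.397954, K_3 = 303.0/391.0 = 0.774936, K_4 = 145.5/391.0 = 0.372123
Rachford–Rice: g(β) = Σ zᵢ(Kᵢ−1)/(1+β(Kᵢ−1)) = 0.
Feasibility: ΣzᵢKᵢ = 1.2048, Σzᵢ/Kᵢ = 1.1184 — both > 1, two phases present.
Iterate (Newton) starting at β = 0.5:
  β = 0.5000: g = 0.07153, g' = -0.2774 → β = 0.7578
  β = 0.7578: g = -0.00855, g' = -0.3591 → β = 0.7340
  β = 0.7340: g = -0.00014, g' = -0.3472 → β = 0.7336
Converged at β = 0.7336.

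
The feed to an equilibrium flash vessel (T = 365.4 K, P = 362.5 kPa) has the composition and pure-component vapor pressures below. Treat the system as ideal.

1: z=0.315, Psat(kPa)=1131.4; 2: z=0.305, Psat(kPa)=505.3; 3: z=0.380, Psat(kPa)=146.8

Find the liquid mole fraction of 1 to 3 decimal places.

x_1 = 0.131

Raoult's law: Kᵢ = Pᵢˢᵃᵗ/P = Pᵢˢᵃᵗ/362.5.
  K_1 = 1131.4/362.5 = 3.12110, K_2 = 505.3/362.5 = 1.39393, K_3 = 146.8/362.5 = 0.40497
Material balance + equilibrium reduce to Σ zᵢ(Kᵢ−1)/(1+V/F(Kᵢ−1)) = 0.
g(0) = ΣzᵢKᵢ − 1 = 0.562 and g(1) = 1 − Σzᵢ/Kᵢ = -0.258, so a root lies in (0, 1).
Newton–Raphson from V/F = 0.38:
  V/F = 0.380: g = 0.1823, g' = -0.695 → V/F = 0.642
  V/F = 0.642: g = 0.0127, g' = -0.637 → V/F = 0.662
Converged at V/F = 0.662.
Compositions from xᵢ = zᵢ/(1+V/F(Kᵢ−1)), yᵢ = Kᵢxᵢ:
  1: x = 0.131, y = 0.409
  2: x = 0.242, y = 0.337
  3: x = 0.627, y = 0.254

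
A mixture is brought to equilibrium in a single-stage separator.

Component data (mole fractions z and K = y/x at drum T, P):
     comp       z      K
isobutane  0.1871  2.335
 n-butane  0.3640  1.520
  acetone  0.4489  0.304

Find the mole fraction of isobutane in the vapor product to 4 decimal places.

Newton–Raphson from ψ = 0.3:
  ψ = 0.3000: g = -0.05280, g' = -0.5910 → ψ = 0.2107
  ψ = 0.2107: g = -0.00057, g' = -0.5817 → ψ = 0.2097
Converged at ψ = 0.2097.
Compositions from xᵢ = zᵢ/(1+ψ(Kᵢ−1)), yᵢ = Kᵢxᵢ:
  isobutane: x = 0.1462, y = 0.3413
  n-butane: x = 0.3282, y = 0.4989
  acetone: x = 0.5256, y = 0.1598

y_isobutane = 0.3413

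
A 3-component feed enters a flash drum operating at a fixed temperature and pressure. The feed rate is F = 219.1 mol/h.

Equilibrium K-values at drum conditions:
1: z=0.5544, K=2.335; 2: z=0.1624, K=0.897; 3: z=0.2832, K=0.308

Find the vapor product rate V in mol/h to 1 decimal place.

Rachford–Rice: g(ψ) = Σ zᵢ(Kᵢ−1)/(1+ψ(Kᵢ−1)) = 0.
g(0) = ΣzᵢKᵢ − 1 = 0.5274 and g(1) = 1 − Σzᵢ/Kᵢ = -0.3380, so a root lies in (0, 1).
Newton–Raphson from ψ = 0.54:
  ψ = 0.5400: g = 0.09947, g' = -0.6813 → ψ = 0.6860
  ψ = 0.6860: g = -0.00476, g' = -0.7627 → ψ = 0.6798
  ψ = 0.6798: g = -0.00002, g' = -0.7571 → ψ = 0.6797
Converged at ψ = 0.6797.
Then V = ψ·F = 0.6797·219.1 = 148.9 mol/h and L = F − V = 70.2 mol/h.

V = 148.9 mol/h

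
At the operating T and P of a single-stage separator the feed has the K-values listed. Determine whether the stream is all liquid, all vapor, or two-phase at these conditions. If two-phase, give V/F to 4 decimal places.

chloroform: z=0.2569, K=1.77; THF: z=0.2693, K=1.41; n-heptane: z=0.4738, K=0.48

two-phase, V/F = 0.1952

ΣzᵢKᵢ = 1.0618; Σzᵢ/Kᵢ = 1.3232.
Both exceed 1, so a two-phase solution exists.
Rachford–Rice: g(ψ) = Σ zᵢ(Kᵢ−1)/(1+ψ(Kᵢ−1)) = 0.
Iterate (Newton) starting at ψ = 0.67:
  ψ = 0.6700: g = -0.16100, g' = -0.3959 → ψ = 0.2633
  ψ = 0.2633: g = -0.02134, g' = -0.3142 → ψ = 0.1954
  ψ = 0.1954: g = -0.00007, g' = -0.3126 → ψ = 0.1952
Converged at ψ = 0.1952.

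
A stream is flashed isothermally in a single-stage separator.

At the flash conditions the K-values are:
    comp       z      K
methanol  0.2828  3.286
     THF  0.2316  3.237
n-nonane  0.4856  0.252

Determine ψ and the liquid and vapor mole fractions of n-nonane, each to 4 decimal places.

ψ = 0.4732, x_n-nonane = 0.7516, y_n-nonane = 0.1894

Newton–Raphson from ψ = 0.66:
  ψ = 0.6600: g = -0.25049, g' = -1.4836 → ψ = 0.4912
  ψ = 0.4912: g = -0.02277, g' = -1.2700 → ψ = 0.4732
Converged at ψ = 0.4732.
Compositions from xᵢ = zᵢ/(1+ψ(Kᵢ−1)), yᵢ = Kᵢxᵢ:
  methanol: x = 0.1358, y = 0.4464
  THF: x = 0.1125, y = 0.3642
  n-nonane: x = 0.7516, y = 0.1894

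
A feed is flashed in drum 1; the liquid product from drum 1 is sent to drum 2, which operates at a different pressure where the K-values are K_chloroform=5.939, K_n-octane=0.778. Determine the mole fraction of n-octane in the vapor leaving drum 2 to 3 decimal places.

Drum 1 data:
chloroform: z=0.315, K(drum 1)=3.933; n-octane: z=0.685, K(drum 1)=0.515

y_n-octane (drum 2) = 0.745

Drum 1:
Rachford–Rice: g(ψ₁) = Σ zᵢ(Kᵢ−1)/(1+ψ₁(Kᵢ−1)) = 0.
g(0) = ΣzᵢKᵢ − 1 = 0.592 and g(1) = 1 − Σzᵢ/Kᵢ = -0.410, so a root lies in (0, 1).
Binary case is linear: z₁(K₁−1)(1+ψ₁(K₂−1)) + z₂(K₂−1)(1+ψ₁(K₁−1)) = 0
⇒ ψ₁ = [z₁(K₁−1)+z₂(K₂−1)] / [−(K₁−1)(K₂−1)] = 0.5917/1.4225 = 0.416
Drum-1 compositions:
  chloroform: x = 0.142, y = 0.558
  n-octane: x = 0.858, y = 0.442
Drum-2 feed = drum-1 liquid: z₂ = (0.1419, 0.8581).
Drum 2:
Newton–Raphson from ψ₂ = 0.5:
  ψ₂ = 0.500: g = -0.0123, g' = -0.341 → ψ₂ = 0.464
  ψ₂ = 0.464: g = 0.0005, g' = -0.372 → ψ₂ = 0.465
Converged at ψ₂ = 0.465.
  chloroform: x = 0.043, y = 0.255
  n-octane: x = 0.957, y = 0.745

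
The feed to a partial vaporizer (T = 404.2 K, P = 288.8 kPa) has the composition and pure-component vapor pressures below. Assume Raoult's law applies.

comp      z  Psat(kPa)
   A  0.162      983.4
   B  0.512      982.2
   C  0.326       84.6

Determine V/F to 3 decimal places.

Raoult's law: Kᵢ = Pᵢˢᵃᵗ/P = Pᵢˢᵃᵗ/288.8.
  K_A = 983.4/288.8 = 3.40512, K_B = 982.2/288.8 = 3.40097, K_C = 84.6/288.8 = 0.29294
Rachford–Rice: g(V/F) = Σ zᵢ(Kᵢ−1)/(1+V/F(Kᵢ−1)) = 0.
g(0) = ΣzᵢKᵢ − 1 = 1.388 and g(1) = 1 − Σzᵢ/Kᵢ = -0.311, so a root lies in (0, 1).
Newton iteration, V/F⁰ = 0.5:
  V/F = 0.500: g = 0.3790, g' = -1.193 → V/F = 0.818
Converged at V/F = 0.818.

V/F = 0.818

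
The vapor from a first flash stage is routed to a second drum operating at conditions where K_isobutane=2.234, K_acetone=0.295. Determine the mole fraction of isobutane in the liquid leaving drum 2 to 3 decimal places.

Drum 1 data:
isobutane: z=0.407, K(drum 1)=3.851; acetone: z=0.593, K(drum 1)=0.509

x_isobutane (drum 2) = 0.364

Drum 1:
Let ψ₁ = V/F and solve Σ zᵢ(Kᵢ−1)/(1+ψ₁(Kᵢ−1)) = 0.
g(0) = ΣzᵢKᵢ − 1 = 0.869 and g(1) = 1 − Σzᵢ/Kᵢ = -0.271, so a root lies in (0, 1).
Binary case is linear: z₁(K₁−1)(1+ψ₁(K₂−1)) + z₂(K₂−1)(1+ψ₁(K₁−1)) = 0
⇒ ψ₁ = [z₁(K₁−1)+z₂(K₂−1)] / [−(K₁−1)(K₂−1)] = 0.8692/1.3998 = 0.621
Drum-1 compositions:
  isobutane: x = 0.147, y = 0.566
  acetone: x = 0.853, y = 0.434
Drum-2 feed = drum-1 vapor: z₂ = (0.5658, 0.4342).
Drum 2:
Rachford–Rice: g(ψ₂) = Σ zᵢ(Kᵢ−1)/(1+ψ₂(Kᵢ−1)) = 0.
g(0) = ΣzᵢKᵢ − 1 = 0.392 and g(1) = 1 − Σzᵢ/Kᵢ = -0.725, so a root lies in (0, 1).
Iterate (Newton) starting at ψ₂ = 0.5:
  ψ₂ = 0.500: g = -0.0410, g' = -0.844 → ψ₂ = 0.451
Converged at ψ₂ = 0.451.
  isobutane: x = 0.364, y = 0.812
  acetone: x = 0.636, y = 0.188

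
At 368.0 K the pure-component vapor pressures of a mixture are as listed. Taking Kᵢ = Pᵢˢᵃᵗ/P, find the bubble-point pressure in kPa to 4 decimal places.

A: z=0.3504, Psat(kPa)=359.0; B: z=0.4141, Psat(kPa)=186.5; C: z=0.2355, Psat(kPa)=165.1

Pbub = 241.9043 kPa

At the bubble point ψ → 0, so ΣzᵢKᵢ = 1 with Kᵢ = Pᵢˢᵃᵗ/P ⇒ P = ΣzᵢPᵢˢᵃᵗ.
P = 0.3504·359.0 + 0.4141·186.5 + 0.2355·165.1 = 241.9043 kPa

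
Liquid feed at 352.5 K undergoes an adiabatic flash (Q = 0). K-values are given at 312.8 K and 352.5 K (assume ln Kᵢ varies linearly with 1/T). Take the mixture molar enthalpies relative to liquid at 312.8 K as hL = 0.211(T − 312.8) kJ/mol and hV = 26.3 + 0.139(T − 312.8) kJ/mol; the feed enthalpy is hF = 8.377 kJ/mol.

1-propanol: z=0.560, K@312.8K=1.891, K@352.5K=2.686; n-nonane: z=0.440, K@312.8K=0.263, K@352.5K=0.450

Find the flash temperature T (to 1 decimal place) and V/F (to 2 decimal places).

T = 315.3 K, V/F = 0.30

Adiabatic flash: solve Rachford–Rice at each trial T, then check hF = ψ·hV(T) + (1−ψ)·hL(T).
  T = 312.8 K: K = (1.891, 0.263), RR gives ψ = 0.266, H_out = 6.996 kJ/mol
  T = 352.5 K: K = (2.686, 0.450), RR gives ψ = 0.757, H_out = 26.127 kJ/mol
  T = 332.6 K: K = (2.276, 0.349), RR gives ψ = 0.516, H_out = 17.012 kJ/mol
  T = 322.7 K: K = (2.081, 0.304), RR gives ψ = 0.398, H_out = 12.271 kJ/mol
  T = 317.8 K: K = (1.986, 0.283), RR gives ψ = 0.335, H_out = 9.753 kJ/mol
  T = 315.3 K: K = (1.938, 0.273), RR gives ψ = 0.302, H_out = 8.403 kJ/mol
  T = 314.1 K: K = (1.916, 0.268), RR gives ψ = 0.285, H_out = 7.735 kJ/mol
Linear interpolation between T = 314.1 (H_out = 7.735) and T = 315.3 (H_out = 8.403) on hF = 8.377 gives T ≈ 315.3 K, at which ψ = 0.30.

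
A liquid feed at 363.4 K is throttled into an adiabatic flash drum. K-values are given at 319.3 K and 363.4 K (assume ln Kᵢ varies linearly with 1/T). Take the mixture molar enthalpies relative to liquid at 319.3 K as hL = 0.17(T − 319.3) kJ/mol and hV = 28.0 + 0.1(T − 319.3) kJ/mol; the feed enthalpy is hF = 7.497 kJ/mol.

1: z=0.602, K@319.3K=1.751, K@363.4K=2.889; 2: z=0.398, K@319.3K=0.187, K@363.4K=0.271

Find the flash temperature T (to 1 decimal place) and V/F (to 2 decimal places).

T = 321.9 K, V/F = 0.25

Adiabatic flash: solve Rachford–Rice at each trial T, then check hF = ψ·hV(T) + (1−ψ)·hL(T).
  T = 319.3 K: K = (1.751, 0.187), RR gives ψ = 0.211, H_out = 5.894 kJ/mol
  T = 363.4 K: K = (2.889, 0.271), RR gives ψ = 0.615, H_out = 22.821 kJ/mol
  T = 341.4 K: K = (2.287, 0.228), RR gives ψ = 0.470, H_out = 16.203 kJ/mol
  T = 330.4 K: K = (2.011, 0.207), RR gives ψ = 0.366, H_out = 11.846 kJ/mol
  T = 324.9 K: K = (1.880, 0.197), RR gives ψ = 0.298, H_out = 9.167 kJ/mol
  T = 322.1 K: K = (1.815, 0.192), RR gives ψ = 0.257, H_out = 7.613 kJ/mol
  T = 320.7 K: K = (1.783, 0.190), RR gives ψ = 0.234, H_out = 6.777 kJ/mol
Linear interpolation between T = 320.7 (H_out = 6.777) and T = 322.1 (H_out = 7.613) on hF = 7.497 gives T ≈ 321.9 K, at which ψ = 0.25.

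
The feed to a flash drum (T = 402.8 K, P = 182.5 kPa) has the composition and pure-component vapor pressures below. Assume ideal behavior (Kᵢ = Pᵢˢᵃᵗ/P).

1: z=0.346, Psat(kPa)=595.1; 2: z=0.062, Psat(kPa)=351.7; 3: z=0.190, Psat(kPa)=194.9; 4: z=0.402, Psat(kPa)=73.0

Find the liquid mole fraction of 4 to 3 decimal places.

Raoult's law: Kᵢ = Pᵢˢᵃᵗ/P = Pᵢˢᵃᵗ/182.5.
  K_1 = 595.1/182.5 = 3.26082, K_2 = 351.7/182.5 = 1.92712, K_3 = 194.9/182.5 = 1.06795, K_4 = 73.0/182.5 = 0.40000
Let ψ = V/F and solve Σ zᵢ(Kᵢ−1)/(1+ψ(Kᵢ−1)) = 0.
Feasibility: ΣzᵢKᵢ = 1.611, Σzᵢ/Kᵢ = 1.321 — both > 1, two phases present.
Iterate (Newton) starting at ψ = 0.61:
  ψ = 0.610: g = -0.0025, g' = -0.695 → ψ = 0.606
Converged at ψ = 0.606.
Compositions from xᵢ = zᵢ/(1+ψ(Kᵢ−1)), yᵢ = Kᵢxᵢ:
  1: x = 0.146, y = 0.476
  2: x = 0.040, y = 0.076
  3: x = 0.182, y = 0.195
  4: x = 0.632, y = 0.253

x_4 = 0.632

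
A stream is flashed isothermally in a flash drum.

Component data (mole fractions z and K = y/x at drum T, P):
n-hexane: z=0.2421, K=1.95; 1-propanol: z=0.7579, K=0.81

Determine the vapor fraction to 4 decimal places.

ψ = 0.4764

Material balance + equilibrium reduce to Σ zᵢ(Kᵢ−1)/(1+ψ(Kᵢ−1)) = 0.
g(0) = ΣzᵢKᵢ − 1 = 0.0860 and g(1) = 1 − Σzᵢ/Kᵢ = -0.0598, so a root lies in (0, 1).
Binary case is linear: z₁(K₁−1)(1+ψ(K₂−1)) + z₂(K₂−1)(1+ψ(K₁−1)) = 0
⇒ ψ = [z₁(K₁−1)+z₂(K₂−1)] / [−(K₁−1)(K₂−1)] = 0.08599/0.18050 = 0.4764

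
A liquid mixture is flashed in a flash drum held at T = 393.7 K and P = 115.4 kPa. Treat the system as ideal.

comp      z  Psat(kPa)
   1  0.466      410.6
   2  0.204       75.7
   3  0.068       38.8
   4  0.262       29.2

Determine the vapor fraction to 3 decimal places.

ψ = 0.555

Raoult's law: Kᵢ = Pᵢˢᵃᵗ/P = Pᵢˢᵃᵗ/115.4.
  K_1 = 410.6/115.4 = 3.55806, K_2 = 75.7/115.4 = 0.65598, K_3 = 38.8/115.4 = 0.33622, K_4 = 29.2/115.4 = 0.25303
Rachford–Rice: g(ψ) = Σ zᵢ(Kᵢ−1)/(1+ψ(Kᵢ−1)) = 0.
g(0) = ΣzᵢKᵢ − 1 = 0.881 and g(1) = 1 − Σzᵢ/Kᵢ = -0.680, so a root lies in (0, 1).
Newton iteration, ψ⁰ = 0.5:
  ψ = 0.500: g = 0.0584, g' = -1.062 → ψ = 0.555
Converged at ψ = 0.555.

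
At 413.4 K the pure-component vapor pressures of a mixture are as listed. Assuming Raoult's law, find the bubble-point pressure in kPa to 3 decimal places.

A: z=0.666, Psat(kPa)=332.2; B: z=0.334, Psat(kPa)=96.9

At the bubble point ψ → 0, so ΣzᵢKᵢ = 1 with Kᵢ = Pᵢˢᵃᵗ/P ⇒ P = ΣzᵢPᵢˢᵃᵗ.
P = 0.666·332.2 + 0.334·96.9 = 253.610 kPa

Pbub = 253.610 kPa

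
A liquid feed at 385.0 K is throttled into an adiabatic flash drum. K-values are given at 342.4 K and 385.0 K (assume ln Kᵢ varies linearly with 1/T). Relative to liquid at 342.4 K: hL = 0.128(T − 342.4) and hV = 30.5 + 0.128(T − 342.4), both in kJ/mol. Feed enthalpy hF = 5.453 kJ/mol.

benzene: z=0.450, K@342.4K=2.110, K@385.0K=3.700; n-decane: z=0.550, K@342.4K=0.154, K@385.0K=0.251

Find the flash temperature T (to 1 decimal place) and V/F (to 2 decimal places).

T = 350.7 K, V/F = 0.14

Adiabatic flash: solve Rachford–Rice at each trial T, then check hF = ψ·hV(T) + (1−ψ)·hL(T).
  T = 342.4 K: K = (2.110, 0.154), RR gives ψ = 0.036, H_out = 1.111 kJ/mol
  T = 385.0 K: K = (3.700, 0.251), RR gives ψ = 0.397, H_out = 17.564 kJ/mol
  T = 363.7 K: K = (2.840, 0.199), RR gives ψ = 0.263, H_out = 10.756 kJ/mol
  T = 353.0 K: K = (2.457, 0.176), RR gives ψ = 0.169, H_out = 6.500 kJ/mol
  T = 347.7 K: K = (2.280, 0.165), RR gives ψ = 0.109, H_out = 4.002 kJ/mol
  T = 350.4 K: K = (2.369, 0.170), RR gives ψ = 0.141, H_out = 5.316 kJ/mol
  T = 351.7 K: K = (2.413, 0.173), RR gives ψ = 0.155, H_out = 5.917 kJ/mol
Linear interpolation between T = 350.4 (H_out = 5.316) and T = 351.7 (H_out = 5.917) on hF = 5.453 gives T ≈ 350.7 K, at which ψ = 0.14.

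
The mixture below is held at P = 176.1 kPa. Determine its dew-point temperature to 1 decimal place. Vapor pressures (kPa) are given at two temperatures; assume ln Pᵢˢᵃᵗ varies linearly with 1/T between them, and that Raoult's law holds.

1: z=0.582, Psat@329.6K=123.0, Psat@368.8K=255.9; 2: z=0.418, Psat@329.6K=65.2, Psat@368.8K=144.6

T = 363.5 K

Dew-point temperature: Σzᵢ·P/Pᵢˢᵃᵗ(T) = 1. Interpolate ln Pᵢˢᵃᵗ = aᵢ + bᵢ/T.
  T = 329.6 K: ΣzᵢP/Pᵢˢᵃᵗ = 1.9622
  T = 368.8 K: ΣzᵢP/Pᵢˢᵃᵗ = 0.9096
  T = 349.2 K: ΣzᵢP/Pᵢˢᵃᵗ = 1.3073
  T = 359.0 K: ΣzᵢP/Pᵢˢᵃᵗ = 1.0850
  T = 363.9 K: ΣzᵢP/Pᵢˢᵃᵗ = 0.9922
  T = 361.4 K: ΣzᵢP/Pᵢˢᵃᵗ = 1.0382
Interpolating between 361.4 K and 363.9 K gives T ≈ 363.5 K.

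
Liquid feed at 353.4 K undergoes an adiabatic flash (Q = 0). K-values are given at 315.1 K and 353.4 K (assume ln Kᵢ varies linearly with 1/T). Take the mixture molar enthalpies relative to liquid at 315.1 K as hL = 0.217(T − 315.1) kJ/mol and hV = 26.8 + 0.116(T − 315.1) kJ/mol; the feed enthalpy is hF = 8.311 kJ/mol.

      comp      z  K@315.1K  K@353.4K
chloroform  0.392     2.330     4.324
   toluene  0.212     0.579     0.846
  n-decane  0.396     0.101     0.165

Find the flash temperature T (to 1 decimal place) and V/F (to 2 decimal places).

Adiabatic flash: solve Rachford–Rice at each trial T, then check hF = ψ·hV(T) + (1−ψ)·hL(T).
  T = 315.1 K: K = (2.330, 0.579, 0.101), RR gives ψ = 0.075, H_out = 2.015 kJ/mol
  T = 353.4 K: K = (4.324, 0.846, 0.165), RR gives ψ = 0.420, H_out = 17.937 kJ/mol
  T = 334.2 K: K = (3.228, 0.707, 0.131), RR gives ψ = 0.292, H_out = 11.408 kJ/mol
  T = 324.6 K: K = (2.753, 0.641, 0.115), RR gives ψ = 0.201, H_out = 7.260 kJ/mol
  T = 329.4 K: K = (2.985, 0.674, 0.123), RR gives ψ = 0.250, H_out = 9.440 kJ/mol
  T = 327.0 K: K = (2.868, 0.658, 0.119), RR gives ψ = 0.227, H_out = 8.380 kJ/mol
  T = 325.8 K: K = (2.810, 0.650, 0.117), RR gives ψ = 0.214, H_out = 7.828 kJ/mol
  T = 326.4 K: K = (2.839, 0.654, 0.118), RR gives ψ = 0.220, H_out = 8.106 kJ/mol
Linear interpolation between T = 326.4 (H_out = 8.106) and T = 327.0 (H_out = 8.380) on hF = 8.311 gives T ≈ 326.8 K, at which ψ = 0.22.

T = 326.8 K, V/F = 0.22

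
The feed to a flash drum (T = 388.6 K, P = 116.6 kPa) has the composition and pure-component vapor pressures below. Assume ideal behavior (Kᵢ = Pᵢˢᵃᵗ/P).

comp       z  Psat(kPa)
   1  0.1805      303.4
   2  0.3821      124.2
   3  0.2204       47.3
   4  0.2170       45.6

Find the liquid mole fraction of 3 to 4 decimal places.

x_3 = 0.2327

Raoult's law: Kᵢ = Pᵢˢᵃᵗ/P = Pᵢˢᵃᵗ/116.6.
  K_1 = 303.4/116.6 = 2.602058, K_2 = 124.2/116.6 = 1.065180, K_3 = 47.3/116.6 = 0.405660, K_4 = 45.6/116.6 = 0.391081
Material balance + equilibrium reduce to Σ zᵢ(Kᵢ−1)/(1+β(Kᵢ−1)) = 0.
Feasibility: ΣzᵢKᵢ = 1.0509, Σzᵢ/Kᵢ = 1.5263 — both > 1, two phases present.
Newton iteration, β⁰ = 0.5:
  β = 0.5000: g = -0.19168, g' = -0.4683 → β = 0.0907
  β = 0.0907: g = -0.00106, g' = -0.5319 → β = 0.0887
Converged at β = 0.0887.
Compositions from xᵢ = zᵢ/(1+β(Kᵢ−1)), yᵢ = Kᵢxᵢ:
  1: x = 0.1580, y = 0.4112
  2: x = 0.3799, y = 0.4047
  3: x = 0.2327, y = 0.0944
  4: x = 0.2294, y = 0.0897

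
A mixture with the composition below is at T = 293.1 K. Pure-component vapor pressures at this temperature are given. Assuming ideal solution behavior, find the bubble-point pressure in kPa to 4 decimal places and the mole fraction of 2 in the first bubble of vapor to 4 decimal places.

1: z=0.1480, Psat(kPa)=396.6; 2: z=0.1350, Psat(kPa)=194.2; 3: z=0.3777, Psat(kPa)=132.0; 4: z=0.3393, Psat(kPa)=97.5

Pbub = 167.8519 kPa, y_2 = 0.1562

At the bubble point ψ → 0, so ΣzᵢKᵢ = 1 with Kᵢ = Pᵢˢᵃᵗ/P ⇒ P = ΣzᵢPᵢˢᵃᵗ.
P = 0.1480·396.6 + 0.1350·194.2 + 0.3777·132.0 + 0.3393·97.5 = 167.8519 kPa
yᵢ = zᵢPᵢˢᵃᵗ/P ⇒ y_2 = 0.1350·194.2/167.8519 = 0.1562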